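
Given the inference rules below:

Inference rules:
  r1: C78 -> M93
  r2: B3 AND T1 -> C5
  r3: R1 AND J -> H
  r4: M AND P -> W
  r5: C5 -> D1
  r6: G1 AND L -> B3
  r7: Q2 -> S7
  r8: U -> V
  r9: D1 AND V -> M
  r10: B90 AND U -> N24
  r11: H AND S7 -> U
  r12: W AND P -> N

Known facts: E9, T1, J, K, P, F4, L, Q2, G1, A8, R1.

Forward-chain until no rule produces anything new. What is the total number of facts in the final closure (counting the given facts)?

[1] r3 [R1 AND J -> H]; r6 [G1 AND L -> B3]; r7 [Q2 -> S7]. ⇒ new: H, B3, S7.
[2] r2 [B3 AND T1 -> C5]; r11 [H AND S7 -> U]. ⇒ new: C5, U.
[3] r5 [C5 -> D1]; r8 [U -> V]. ⇒ new: D1, V.
[4] r9 [D1 AND V -> M]. ⇒ new: M.
[5] r4 [M AND P -> W]. ⇒ new: W.
[6] r12 [W AND P -> N]. ⇒ new: N.
Closure: {A8, B3, C5, D1, E9, F4, G1, H, J, K, L, M, N, P, Q2, R1, S7, T1, U, V, W} — 21 facts.

21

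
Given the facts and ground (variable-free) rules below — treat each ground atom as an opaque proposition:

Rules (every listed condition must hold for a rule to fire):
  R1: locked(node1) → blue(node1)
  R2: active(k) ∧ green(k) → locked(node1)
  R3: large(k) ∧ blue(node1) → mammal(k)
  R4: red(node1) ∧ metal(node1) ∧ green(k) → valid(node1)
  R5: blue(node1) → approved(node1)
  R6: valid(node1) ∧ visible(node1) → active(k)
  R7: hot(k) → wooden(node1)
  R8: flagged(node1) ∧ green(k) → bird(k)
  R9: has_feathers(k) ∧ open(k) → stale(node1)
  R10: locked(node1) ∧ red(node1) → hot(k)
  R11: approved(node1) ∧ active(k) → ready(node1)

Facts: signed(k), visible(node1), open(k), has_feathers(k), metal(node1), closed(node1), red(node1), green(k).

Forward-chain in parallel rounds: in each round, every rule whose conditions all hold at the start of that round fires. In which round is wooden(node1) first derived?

5

Round 1 — R4, R9, derive valid(node1), stale(node1).
Round 2 — R6, derive active(k).
Round 3 — R2, derive locked(node1).
Round 4 — R1, R10, derive blue(node1), hot(k).
Round 5 — R5, R7, derive approved(node1), wooden(node1).
wooden(node1) first appears in round 5.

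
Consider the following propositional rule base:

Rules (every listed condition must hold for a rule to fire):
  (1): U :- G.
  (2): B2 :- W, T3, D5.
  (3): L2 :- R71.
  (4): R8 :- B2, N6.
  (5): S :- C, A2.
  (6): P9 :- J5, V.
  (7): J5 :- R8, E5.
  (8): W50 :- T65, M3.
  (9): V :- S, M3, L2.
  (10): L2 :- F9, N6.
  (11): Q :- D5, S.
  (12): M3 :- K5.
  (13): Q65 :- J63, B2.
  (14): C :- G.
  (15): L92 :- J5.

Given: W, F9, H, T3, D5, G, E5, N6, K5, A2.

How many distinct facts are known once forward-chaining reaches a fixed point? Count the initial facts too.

Round 1: (1) [U :- G.]; (2) [B2 :- W, T3, D5.]; (10) [L2 :- F9, N6.]; (12) [M3 :- K5.]; (14) [C :- G.]. New: U, B2, L2, M3, C.
Round 2: (4) [R8 :- B2, N6.]; (5) [S :- C, A2.]. New: R8, S.
Round 3: (7) [J5 :- R8, E5.]; (9) [V :- S, M3, L2.]; (11) [Q :- D5, S.]. New: J5, V, Q.
Round 4: (6) [P9 :- J5, V.]; (15) [L92 :- J5.]. New: P9, L92.
Closure: {A2, B2, C, D5, E5, F9, G, H, J5, K5, L2, L92, M3, N6, P9, Q, R8, S, T3, U, V, W} — 22 facts.

22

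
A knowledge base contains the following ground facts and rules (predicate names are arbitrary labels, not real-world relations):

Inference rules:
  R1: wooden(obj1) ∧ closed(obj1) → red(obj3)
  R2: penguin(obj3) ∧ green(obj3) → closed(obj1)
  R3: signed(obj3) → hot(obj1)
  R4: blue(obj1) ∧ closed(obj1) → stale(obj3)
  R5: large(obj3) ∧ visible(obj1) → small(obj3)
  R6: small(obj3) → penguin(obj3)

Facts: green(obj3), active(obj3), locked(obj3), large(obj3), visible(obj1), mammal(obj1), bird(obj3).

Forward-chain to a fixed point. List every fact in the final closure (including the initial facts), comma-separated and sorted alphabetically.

Round 1 fires R5, giving small(obj3).
Round 2 fires R6, giving penguin(obj3).
Round 3 fires R2, giving closed(obj1).

active(obj3), bird(obj3), closed(obj1), green(obj3), large(obj3), locked(obj3), mammal(obj1), penguin(obj3), small(obj3), visible(obj1)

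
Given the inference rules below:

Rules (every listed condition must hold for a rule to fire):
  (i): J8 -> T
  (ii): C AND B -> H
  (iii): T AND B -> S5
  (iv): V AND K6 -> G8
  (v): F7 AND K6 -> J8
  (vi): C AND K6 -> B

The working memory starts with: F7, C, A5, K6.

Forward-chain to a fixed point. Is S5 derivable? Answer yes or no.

yes

[1] (v) [F7 AND K6 -> J8]; (vi) [C AND K6 -> B]. ⇒ new: J8, B.
[2] (i) [J8 -> T]; (ii) [C AND B -> H]. ⇒ new: T, H.
[3] (iii) [T AND B -> S5]. ⇒ new: S5.
S5 appears in round 3, so it is derivable.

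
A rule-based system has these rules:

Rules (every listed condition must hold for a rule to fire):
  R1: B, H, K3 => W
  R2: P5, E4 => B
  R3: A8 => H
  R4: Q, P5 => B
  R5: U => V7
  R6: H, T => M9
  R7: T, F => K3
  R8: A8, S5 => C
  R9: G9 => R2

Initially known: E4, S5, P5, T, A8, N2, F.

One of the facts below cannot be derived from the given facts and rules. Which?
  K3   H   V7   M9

Round 1 fires R2, R3, R7, R8, giving B, H, K3, C.
Round 2 fires R1, R6, giving W, M9.
Derived: H (round 1), K3 (round 1), M9 (round 2). V7 never appears in any round.

V7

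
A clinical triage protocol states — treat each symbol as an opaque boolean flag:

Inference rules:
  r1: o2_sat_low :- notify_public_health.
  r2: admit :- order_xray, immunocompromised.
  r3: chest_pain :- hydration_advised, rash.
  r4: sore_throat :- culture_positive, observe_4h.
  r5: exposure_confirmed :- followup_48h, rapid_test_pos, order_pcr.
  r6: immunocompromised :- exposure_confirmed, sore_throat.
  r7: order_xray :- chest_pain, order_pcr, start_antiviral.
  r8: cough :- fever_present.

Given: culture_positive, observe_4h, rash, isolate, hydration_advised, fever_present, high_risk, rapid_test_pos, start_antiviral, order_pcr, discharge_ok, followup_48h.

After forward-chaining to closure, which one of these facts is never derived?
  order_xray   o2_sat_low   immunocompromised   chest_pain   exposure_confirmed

o2_sat_low

Round 1 fires r3, r4, r5, r8, giving chest_pain, sore_throat, exposure_confirmed, cough.
Round 2 fires r6, r7, giving immunocompromised, order_xray.
Round 3 fires r2, giving admit.
Derived: order_xray (round 2), immunocompromised (round 2), chest_pain (round 1), exposure_confirmed (round 1). o2_sat_low never appears in any round.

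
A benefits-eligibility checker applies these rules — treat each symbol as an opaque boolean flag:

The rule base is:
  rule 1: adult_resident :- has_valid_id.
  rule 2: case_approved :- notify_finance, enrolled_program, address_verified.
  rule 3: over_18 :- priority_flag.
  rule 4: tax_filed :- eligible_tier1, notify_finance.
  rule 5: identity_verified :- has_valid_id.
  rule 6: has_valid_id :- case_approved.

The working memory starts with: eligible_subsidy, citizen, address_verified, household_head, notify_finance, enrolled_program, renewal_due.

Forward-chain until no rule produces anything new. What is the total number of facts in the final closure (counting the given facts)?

Round 1 fires rule 2, giving case_approved.
Round 2 fires rule 6, giving has_valid_id.
Round 3 fires rule 1, rule 5, giving adult_resident, identity_verified.
Closure: {address_verified, adult_resident, case_approved, citizen, eligible_subsidy, enrolled_program, has_valid_id, household_head, identity_verified, notify_finance, renewal_due} — 11 facts.

11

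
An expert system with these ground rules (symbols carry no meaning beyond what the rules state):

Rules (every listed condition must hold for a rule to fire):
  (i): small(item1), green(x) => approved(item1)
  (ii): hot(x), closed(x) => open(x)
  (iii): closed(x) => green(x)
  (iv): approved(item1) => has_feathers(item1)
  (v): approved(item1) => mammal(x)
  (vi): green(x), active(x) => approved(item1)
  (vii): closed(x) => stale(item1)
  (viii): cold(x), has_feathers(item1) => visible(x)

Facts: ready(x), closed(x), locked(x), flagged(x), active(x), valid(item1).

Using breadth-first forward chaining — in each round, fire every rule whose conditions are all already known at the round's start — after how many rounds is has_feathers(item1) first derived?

[1] (iii) [closed(x) => green(x)]; (vii) [closed(x) => stale(item1)]. ⇒ new: green(x), stale(item1).
[2] (vi) [green(x), active(x) => approved(item1)]. ⇒ new: approved(item1).
[3] (iv) [approved(item1) => has_feathers(item1)]; (v) [approved(item1) => mammal(x)]. ⇒ new: has_feathers(item1), mammal(x).
has_feathers(item1) first appears in round 3.

3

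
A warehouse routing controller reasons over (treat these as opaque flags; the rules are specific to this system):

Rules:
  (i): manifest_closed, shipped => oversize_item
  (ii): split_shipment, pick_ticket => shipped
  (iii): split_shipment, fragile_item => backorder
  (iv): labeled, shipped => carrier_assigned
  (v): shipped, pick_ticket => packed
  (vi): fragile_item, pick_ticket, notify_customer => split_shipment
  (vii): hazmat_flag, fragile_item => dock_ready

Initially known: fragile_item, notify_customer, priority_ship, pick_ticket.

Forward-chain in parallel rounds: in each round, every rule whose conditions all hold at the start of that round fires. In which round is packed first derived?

Round 1 — (vi), derive split_shipment.
Round 2 — (ii), (iii), derive shipped, backorder.
Round 3 — (v), derive packed.
packed first appears in round 3.

3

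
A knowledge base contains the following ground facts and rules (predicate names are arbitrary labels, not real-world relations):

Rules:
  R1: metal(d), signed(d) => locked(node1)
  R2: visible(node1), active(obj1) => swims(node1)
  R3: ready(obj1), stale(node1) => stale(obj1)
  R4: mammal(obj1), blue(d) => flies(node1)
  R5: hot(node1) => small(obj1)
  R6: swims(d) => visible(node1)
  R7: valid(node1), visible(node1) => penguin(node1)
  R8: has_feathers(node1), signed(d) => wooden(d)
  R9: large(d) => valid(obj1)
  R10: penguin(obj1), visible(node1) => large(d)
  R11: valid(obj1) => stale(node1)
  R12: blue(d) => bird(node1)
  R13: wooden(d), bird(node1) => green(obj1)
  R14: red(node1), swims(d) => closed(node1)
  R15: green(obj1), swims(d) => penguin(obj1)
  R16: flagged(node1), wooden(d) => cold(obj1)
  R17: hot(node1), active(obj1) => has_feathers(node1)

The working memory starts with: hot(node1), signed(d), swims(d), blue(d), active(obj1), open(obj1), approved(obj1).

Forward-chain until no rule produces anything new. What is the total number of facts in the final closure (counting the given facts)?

18

Round 1 — R5, R6, R12, R17, derive small(obj1), visible(node1), bird(node1), has_feathers(node1).
Round 2 — R2, R8, derive swims(node1), wooden(d).
Round 3 — R13, derive green(obj1).
Round 4 — R15, derive penguin(obj1).
Round 5 — R10, derive large(d).
Round 6 — R9, derive valid(obj1).
Round 7 — R11, derive stale(node1).
Closure: {active(obj1), approved(obj1), bird(node1), blue(d), green(obj1), has_feathers(node1), hot(node1), large(d), open(obj1), penguin(obj1), signed(d), small(obj1), stale(node1), swims(d), swims(node1), valid(obj1), visible(node1), wooden(d)} — 18 facts.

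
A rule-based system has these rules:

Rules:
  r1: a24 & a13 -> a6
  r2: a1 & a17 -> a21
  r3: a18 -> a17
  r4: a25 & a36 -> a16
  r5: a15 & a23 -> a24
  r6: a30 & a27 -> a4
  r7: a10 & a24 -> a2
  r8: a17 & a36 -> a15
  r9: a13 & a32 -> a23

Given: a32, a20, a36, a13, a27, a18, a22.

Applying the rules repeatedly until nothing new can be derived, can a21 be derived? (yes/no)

Round 1: r3 [a18 -> a17]; r9 [a13 & a32 -> a23]. Adds a17, a23.
Round 2: r8 [a17 & a36 -> a15]. Adds a15.
Round 3: r5 [a15 & a23 -> a24]. Adds a24.
Round 4: r1 [a24 & a13 -> a6]. Adds a6.
Fixed point reached. a21 is concluded only by r2; r2 needs a1 (never derived).

no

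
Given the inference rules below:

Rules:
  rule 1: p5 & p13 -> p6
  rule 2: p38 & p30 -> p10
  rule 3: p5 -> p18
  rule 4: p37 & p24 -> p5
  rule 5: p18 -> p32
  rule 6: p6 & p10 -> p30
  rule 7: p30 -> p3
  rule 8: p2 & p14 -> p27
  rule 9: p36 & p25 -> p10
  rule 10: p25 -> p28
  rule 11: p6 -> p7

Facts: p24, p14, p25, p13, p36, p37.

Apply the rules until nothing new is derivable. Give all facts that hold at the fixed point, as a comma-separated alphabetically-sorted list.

Round 1: rule 4 [p37 & p24 -> p5]; rule 9 [p36 & p25 -> p10]; rule 10 [p25 -> p28]. Adds p5, p10, p28.
Round 2: rule 1 [p5 & p13 -> p6]; rule 3 [p5 -> p18]. Adds p6, p18.
Round 3: rule 5 [p18 -> p32]; rule 6 [p6 & p10 -> p30]; rule 11 [p6 -> p7]. Adds p32, p30, p7.
Round 4: rule 7 [p30 -> p3]. Adds p3.

p10, p13, p14, p18, p24, p25, p28, p3, p30, p32, p36, p37, p5, p6, p7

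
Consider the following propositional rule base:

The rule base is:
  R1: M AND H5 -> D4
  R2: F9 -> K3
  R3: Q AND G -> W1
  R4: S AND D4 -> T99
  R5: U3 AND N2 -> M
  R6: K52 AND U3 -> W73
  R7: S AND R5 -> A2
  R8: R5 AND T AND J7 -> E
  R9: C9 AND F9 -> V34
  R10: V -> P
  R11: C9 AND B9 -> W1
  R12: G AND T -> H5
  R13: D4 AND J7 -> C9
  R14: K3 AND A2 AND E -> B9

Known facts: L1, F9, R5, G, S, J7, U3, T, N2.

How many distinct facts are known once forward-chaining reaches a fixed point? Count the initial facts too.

Round 1 — R2, R5, R7, R8, R12, derive K3, M, A2, E, H5.
Round 2 — R1, R14, derive D4, B9.
Round 3 — R4, R13, derive T99, C9.
Round 4 — R9, R11, derive V34, W1.
Closure: {A2, B9, C9, D4, E, F9, G, H5, J7, K3, L1, M, N2, R5, S, T, T99, U3, V34, W1} — 20 facts.

20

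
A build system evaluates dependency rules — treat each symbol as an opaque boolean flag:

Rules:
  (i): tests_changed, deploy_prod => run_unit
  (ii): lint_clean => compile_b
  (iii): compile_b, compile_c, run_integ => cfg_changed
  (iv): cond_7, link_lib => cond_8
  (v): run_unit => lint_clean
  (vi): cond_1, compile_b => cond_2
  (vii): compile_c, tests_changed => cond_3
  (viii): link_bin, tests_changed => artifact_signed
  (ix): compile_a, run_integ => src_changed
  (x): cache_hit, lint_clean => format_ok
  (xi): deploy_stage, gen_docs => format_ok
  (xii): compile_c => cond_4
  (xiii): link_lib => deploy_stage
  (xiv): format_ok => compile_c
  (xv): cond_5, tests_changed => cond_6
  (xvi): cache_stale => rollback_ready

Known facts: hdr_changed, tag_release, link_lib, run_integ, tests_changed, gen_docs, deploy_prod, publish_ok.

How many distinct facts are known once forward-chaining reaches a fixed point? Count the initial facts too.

Round 1: (i) [tests_changed, deploy_prod => run_unit]; (xiii) [link_lib => deploy_stage]. Adds run_unit, deploy_stage.
Round 2: (v) [run_unit => lint_clean]; (xi) [deploy_stage, gen_docs => format_ok]. Adds lint_clean, format_ok.
Round 3: (ii) [lint_clean => compile_b]; (xiv) [format_ok => compile_c]. Adds compile_b, compile_c.
Round 4: (iii) [compile_b, compile_c, run_integ => cfg_changed]; (vii) [compile_c, tests_changed => cond_3]; (xii) [compile_c => cond_4]. Adds cfg_changed, cond_3, cond_4.
Closure: {cfg_changed, compile_b, compile_c, cond_3, cond_4, deploy_prod, deploy_stage, format_ok, gen_docs, hdr_changed, link_lib, lint_clean, publish_ok, run_integ, run_unit, tag_release, tests_changed} — 17 facts.

17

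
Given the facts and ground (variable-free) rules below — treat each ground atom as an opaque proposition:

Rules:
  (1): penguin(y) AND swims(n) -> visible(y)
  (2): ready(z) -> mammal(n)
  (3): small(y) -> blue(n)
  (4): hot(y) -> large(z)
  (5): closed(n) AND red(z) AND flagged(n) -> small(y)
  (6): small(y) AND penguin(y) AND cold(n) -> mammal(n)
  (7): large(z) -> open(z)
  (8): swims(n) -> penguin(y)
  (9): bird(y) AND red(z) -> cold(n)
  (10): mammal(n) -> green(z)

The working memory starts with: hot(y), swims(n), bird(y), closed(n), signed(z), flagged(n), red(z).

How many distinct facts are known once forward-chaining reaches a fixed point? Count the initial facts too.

Round 1 — (4), (5), (8), (9), derive large(z), small(y), penguin(y), cold(n).
Round 2 — (1), (3), (6), (7), derive visible(y), blue(n), mammal(n), open(z).
Round 3 — (10), derive green(z).
Closure: {bird(y), blue(n), closed(n), cold(n), flagged(n), green(z), hot(y), large(z), mammal(n), open(z), penguin(y), red(z), signed(z), small(y), swims(n), visible(y)} — 16 facts.

16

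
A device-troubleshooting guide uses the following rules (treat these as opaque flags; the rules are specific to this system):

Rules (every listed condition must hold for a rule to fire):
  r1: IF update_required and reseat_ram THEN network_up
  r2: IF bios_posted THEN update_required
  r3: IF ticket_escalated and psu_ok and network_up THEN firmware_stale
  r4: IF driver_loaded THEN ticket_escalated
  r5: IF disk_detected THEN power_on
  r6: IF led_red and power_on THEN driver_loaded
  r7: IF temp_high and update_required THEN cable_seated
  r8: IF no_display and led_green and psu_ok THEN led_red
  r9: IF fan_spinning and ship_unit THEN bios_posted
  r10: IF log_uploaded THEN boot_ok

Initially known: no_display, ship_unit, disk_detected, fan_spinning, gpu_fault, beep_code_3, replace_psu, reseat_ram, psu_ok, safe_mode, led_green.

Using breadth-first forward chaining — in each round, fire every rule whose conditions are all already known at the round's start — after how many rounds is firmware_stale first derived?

Round 1: r5 [IF disk_detected THEN power_on]; r8 [IF no_display and led_green and psu_ok THEN led_red]; r9 [IF fan_spinning and ship_unit THEN bios_posted]. New: power_on, led_red, bios_posted.
Round 2: r2 [IF bios_posted THEN update_required]; r6 [IF led_red and power_on THEN driver_loaded]. New: update_required, driver_loaded.
Round 3: r1 [IF update_required and reseat_ram THEN network_up]; r4 [IF driver_loaded THEN ticket_escalated]. New: network_up, ticket_escalated.
Round 4: r3 [IF ticket_escalated and psu_ok and network_up THEN firmware_stale]. New: firmware_stale.
firmware_stale first appears in round 4.

4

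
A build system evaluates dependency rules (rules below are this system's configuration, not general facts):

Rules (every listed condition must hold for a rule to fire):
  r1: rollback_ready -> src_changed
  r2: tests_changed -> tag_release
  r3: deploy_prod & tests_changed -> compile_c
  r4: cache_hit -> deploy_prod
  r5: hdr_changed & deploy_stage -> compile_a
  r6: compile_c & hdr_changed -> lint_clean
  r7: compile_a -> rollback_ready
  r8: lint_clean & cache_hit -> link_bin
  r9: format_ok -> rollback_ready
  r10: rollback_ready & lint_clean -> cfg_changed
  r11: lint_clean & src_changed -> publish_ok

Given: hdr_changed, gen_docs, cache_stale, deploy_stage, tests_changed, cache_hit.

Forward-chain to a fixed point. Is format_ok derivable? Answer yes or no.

Round 1: r2 [tests_changed -> tag_release]; r4 [cache_hit -> deploy_prod]; r5 [hdr_changed & deploy_stage -> compile_a]. New: tag_release, deploy_prod, compile_a.
Round 2: r3 [deploy_prod & tests_changed -> compile_c]; r7 [compile_a -> rollback_ready]. New: compile_c, rollback_ready.
Round 3: r1 [rollback_ready -> src_changed]; r6 [compile_c & hdr_changed -> lint_clean]. New: src_changed, lint_clean.
Round 4: r8 [lint_clean & cache_hit -> link_bin]; r10 [rollback_ready & lint_clean -> cfg_changed]; r11 [lint_clean & src_changed -> publish_ok]. New: link_bin, cfg_changed, publish_ok.
Fixed point reached. No rule has format_ok as a consequent, and it is not given.

no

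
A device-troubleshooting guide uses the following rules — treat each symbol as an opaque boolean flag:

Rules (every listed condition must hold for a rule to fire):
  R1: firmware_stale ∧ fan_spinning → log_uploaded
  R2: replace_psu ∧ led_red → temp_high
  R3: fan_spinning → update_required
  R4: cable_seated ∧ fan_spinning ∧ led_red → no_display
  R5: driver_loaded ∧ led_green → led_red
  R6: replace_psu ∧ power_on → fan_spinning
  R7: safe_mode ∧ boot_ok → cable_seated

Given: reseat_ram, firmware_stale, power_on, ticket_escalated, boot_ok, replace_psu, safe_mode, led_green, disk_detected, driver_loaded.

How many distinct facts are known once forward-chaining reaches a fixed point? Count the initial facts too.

Round 1 fires R5, R6, R7, giving led_red, fan_spinning, cable_seated.
Round 2 fires R1, R2, R3, R4, giving log_uploaded, temp_high, update_required, no_display.
Closure: {boot_ok, cable_seated, disk_detected, driver_loaded, fan_spinning, firmware_stale, led_green, led_red, log_uploaded, no_display, power_on, replace_psu, reseat_ram, safe_mode, temp_high, ticket_escalated, update_required} — 17 facts.

17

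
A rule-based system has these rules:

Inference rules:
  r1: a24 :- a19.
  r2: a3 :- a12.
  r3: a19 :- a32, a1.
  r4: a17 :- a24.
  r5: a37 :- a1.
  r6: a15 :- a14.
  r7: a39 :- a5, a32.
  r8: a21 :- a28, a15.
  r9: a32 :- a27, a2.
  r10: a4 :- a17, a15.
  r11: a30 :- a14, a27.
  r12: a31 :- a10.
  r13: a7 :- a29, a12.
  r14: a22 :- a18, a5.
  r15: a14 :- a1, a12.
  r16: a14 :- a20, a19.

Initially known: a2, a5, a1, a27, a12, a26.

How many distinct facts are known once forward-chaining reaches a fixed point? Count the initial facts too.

17

Round 1 — r2, r5, r9, r15, derive a3, a37, a32, a14.
Round 2 — r3, r6, r7, r11, derive a19, a15, a39, a30.
Round 3 — r1, derive a24.
Round 4 — r4, derive a17.
Round 5 — r10, derive a4.
Closure: {a1, a12, a14, a15, a17, a19, a2, a24, a26, a27, a3, a30, a32, a37, a39, a4, a5} — 17 facts.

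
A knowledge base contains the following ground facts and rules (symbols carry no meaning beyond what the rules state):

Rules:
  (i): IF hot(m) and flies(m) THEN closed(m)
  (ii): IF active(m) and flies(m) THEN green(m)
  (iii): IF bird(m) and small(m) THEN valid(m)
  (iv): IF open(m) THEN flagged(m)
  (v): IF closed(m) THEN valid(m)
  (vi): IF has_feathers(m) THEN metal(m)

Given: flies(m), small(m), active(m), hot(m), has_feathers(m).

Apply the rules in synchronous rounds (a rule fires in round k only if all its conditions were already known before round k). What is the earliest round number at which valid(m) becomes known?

Round 1 fires (i), (ii), (vi), giving closed(m), green(m), metal(m).
Round 2 fires (v), giving valid(m).
valid(m) first appears in round 2.

2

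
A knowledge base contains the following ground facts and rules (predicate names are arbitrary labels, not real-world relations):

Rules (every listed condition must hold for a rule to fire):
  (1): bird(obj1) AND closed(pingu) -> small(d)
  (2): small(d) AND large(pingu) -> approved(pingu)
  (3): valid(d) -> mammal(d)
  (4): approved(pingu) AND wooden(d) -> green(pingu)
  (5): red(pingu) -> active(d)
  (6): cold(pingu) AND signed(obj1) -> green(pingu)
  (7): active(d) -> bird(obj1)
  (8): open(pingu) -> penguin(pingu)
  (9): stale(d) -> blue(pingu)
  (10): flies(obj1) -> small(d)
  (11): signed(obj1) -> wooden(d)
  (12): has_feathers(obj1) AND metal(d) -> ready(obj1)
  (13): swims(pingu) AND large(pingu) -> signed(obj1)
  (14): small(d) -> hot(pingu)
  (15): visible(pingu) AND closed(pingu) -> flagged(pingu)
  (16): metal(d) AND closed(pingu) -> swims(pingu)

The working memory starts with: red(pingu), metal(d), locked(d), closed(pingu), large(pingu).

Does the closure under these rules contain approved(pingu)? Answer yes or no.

Round 1: (5) [red(pingu) -> active(d)]; (16) [metal(d) AND closed(pingu) -> swims(pingu)]. Adds active(d), swims(pingu).
Round 2: (7) [active(d) -> bird(obj1)]; (13) [swims(pingu) AND large(pingu) -> signed(obj1)]. Adds bird(obj1), signed(obj1).
Round 3: (1) [bird(obj1) AND closed(pingu) -> small(d)]; (11) [signed(obj1) -> wooden(d)]. Adds small(d), wooden(d).
Round 4: (2) [small(d) AND large(pingu) -> approved(pingu)]; (14) [small(d) -> hot(pingu)]. Adds approved(pingu), hot(pingu).
Round 5: (4) [approved(pingu) AND wooden(d) -> green(pingu)]. Adds green(pingu).
approved(pingu) appears in round 4, so it is derivable.

yes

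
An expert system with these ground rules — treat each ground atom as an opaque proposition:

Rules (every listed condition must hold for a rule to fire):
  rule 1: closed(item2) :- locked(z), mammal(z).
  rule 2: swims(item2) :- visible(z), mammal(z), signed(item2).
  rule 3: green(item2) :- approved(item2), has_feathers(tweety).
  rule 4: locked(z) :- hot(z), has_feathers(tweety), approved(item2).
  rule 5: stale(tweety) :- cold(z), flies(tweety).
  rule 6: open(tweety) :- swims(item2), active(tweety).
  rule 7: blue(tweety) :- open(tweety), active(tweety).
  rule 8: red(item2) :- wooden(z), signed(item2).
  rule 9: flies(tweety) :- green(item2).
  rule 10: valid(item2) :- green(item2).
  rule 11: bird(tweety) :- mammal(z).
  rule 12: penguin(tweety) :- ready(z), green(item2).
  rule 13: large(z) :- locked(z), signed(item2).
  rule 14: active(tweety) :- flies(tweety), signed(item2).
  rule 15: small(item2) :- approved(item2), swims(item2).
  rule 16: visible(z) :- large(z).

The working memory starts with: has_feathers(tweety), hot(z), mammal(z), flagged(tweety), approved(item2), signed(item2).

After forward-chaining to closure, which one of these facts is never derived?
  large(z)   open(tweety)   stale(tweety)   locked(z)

[1] rule 3 [green(item2) :- approved(item2), has_feathers(tweety).]; rule 4 [locked(z) :- hot(z), has_feathers(tweety), approved(item2).]; rule 11 [bird(tweety) :- mammal(z).]. ⇒ new: green(item2), locked(z), bird(tweety).
[2] rule 1 [closed(item2) :- locked(z), mammal(z).]; rule 9 [flies(tweety) :- green(item2).]; rule 10 [valid(item2) :- green(item2).]; rule 13 [large(z) :- locked(z), signed(item2).]. ⇒ new: closed(item2), flies(tweety), valid(item2), large(z).
[3] rule 14 [active(tweety) :- flies(tweety), signed(item2).]; rule 16 [visible(z) :- large(z).]. ⇒ new: active(tweety), visible(z).
[4] rule 2 [swims(item2) :- visible(z), mammal(z), signed(item2).]. ⇒ new: swims(item2).
[5] rule 6 [open(tweety) :- swims(item2), active(tweety).]; rule 15 [small(item2) :- approved(item2), swims(item2).]. ⇒ new: open(tweety), small(item2).
[6] rule 7 [blue(tweety) :- open(tweety), active(tweety).]. ⇒ new: blue(tweety).
Derived: open(tweety) (round 5), locked(z) (round 1), large(z) (round 2). stale(tweety) never appears in any round.

stale(tweety)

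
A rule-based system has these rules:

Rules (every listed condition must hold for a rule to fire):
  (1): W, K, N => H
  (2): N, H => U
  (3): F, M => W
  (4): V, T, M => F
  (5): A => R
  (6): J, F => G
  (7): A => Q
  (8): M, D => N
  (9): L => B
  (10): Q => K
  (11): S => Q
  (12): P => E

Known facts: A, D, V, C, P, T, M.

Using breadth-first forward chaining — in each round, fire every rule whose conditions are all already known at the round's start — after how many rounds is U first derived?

4

Round 1: (4) [V, T, M => F]; (5) [A => R]; (7) [A => Q]; (8) [M, D => N]; (12) [P => E]. Adds F, R, Q, N, E.
Round 2: (3) [F, M => W]; (10) [Q => K]. Adds W, K.
Round 3: (1) [W, K, N => H]. Adds H.
Round 4: (2) [N, H => U]. Adds U.
U first appears in round 4.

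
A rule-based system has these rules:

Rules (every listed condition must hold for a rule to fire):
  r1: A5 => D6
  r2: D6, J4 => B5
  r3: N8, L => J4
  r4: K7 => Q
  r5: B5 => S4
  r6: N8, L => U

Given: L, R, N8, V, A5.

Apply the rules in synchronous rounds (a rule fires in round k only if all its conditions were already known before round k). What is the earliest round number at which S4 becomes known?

Round 1 — r1, r3, r6, derive D6, J4, U.
Round 2 — r2, derive B5.
Round 3 — r5, derive S4.
S4 first appears in round 3.

3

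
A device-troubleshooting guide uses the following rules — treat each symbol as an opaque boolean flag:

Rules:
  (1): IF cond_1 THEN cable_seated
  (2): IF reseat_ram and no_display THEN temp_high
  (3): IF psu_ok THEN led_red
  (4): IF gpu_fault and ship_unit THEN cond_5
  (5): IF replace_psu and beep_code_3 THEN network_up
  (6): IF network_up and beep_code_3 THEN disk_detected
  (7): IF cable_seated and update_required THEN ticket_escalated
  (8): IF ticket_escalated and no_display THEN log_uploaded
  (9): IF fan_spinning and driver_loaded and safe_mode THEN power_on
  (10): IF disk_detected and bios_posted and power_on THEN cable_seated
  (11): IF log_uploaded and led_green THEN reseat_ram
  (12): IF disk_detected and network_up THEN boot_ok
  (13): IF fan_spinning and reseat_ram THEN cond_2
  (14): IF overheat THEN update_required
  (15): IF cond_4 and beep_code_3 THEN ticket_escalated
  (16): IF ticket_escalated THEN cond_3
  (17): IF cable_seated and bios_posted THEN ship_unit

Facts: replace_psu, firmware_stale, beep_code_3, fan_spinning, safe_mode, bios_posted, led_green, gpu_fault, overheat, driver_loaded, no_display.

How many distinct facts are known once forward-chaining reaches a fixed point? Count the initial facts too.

[1] (5) [IF replace_psu and beep_code_3 THEN network_up]; (9) [IF fan_spinning and driver_loaded and safe_mode THEN power_on]; (14) [IF overheat THEN update_required]. ⇒ new: network_up, power_on, update_required.
[2] (6) [IF network_up and beep_code_3 THEN disk_detected]. ⇒ new: disk_detected.
[3] (10) [IF disk_detected and bios_posted and power_on THEN cable_seated]; (12) [IF disk_detected and network_up THEN boot_ok]. ⇒ new: cable_seated, boot_ok.
[4] (7) [IF cable_seated and update_required THEN ticket_escalated]; (17) [IF cable_seated and bios_posted THEN ship_unit]. ⇒ new: ticket_escalated, ship_unit.
[5] (4) [IF gpu_fault and ship_unit THEN cond_5]; (8) [IF ticket_escalated and no_display THEN log_uploaded]; (16) [IF ticket_escalated THEN cond_3]. ⇒ new: cond_5, log_uploaded, cond_3.
[6] (11) [IF log_uploaded and led_green THEN reseat_ram]. ⇒ new: reseat_ram.
[7] (2) [IF reseat_ram and no_display THEN temp_high]; (13) [IF fan_spinning and reseat_ram THEN cond_2]. ⇒ new: temp_high, cond_2.
Closure: {beep_code_3, bios_posted, boot_ok, cable_seated, cond_2, cond_3, cond_5, disk_detected, driver_loaded, fan_spinning, firmware_stale, gpu_fault, led_green, log_uploaded, network_up, no_display, overheat, power_on, replace_psu, reseat_ram, safe_mode, ship_unit, temp_high, ticket_escalated, update_required} — 25 facts.

25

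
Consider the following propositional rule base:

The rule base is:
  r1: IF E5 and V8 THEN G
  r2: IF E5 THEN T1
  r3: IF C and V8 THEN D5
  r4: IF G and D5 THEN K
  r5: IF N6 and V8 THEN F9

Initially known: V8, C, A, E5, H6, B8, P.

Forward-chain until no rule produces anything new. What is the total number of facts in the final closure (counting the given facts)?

[1] r1 [IF E5 and V8 THEN G]; r2 [IF E5 THEN T1]; r3 [IF C and V8 THEN D5]. ⇒ new: G, T1, D5.
[2] r4 [IF G and D5 THEN K]. ⇒ new: K.
Closure: {A, B8, C, D5, E5, G, H6, K, P, T1, V8} — 11 facts.

11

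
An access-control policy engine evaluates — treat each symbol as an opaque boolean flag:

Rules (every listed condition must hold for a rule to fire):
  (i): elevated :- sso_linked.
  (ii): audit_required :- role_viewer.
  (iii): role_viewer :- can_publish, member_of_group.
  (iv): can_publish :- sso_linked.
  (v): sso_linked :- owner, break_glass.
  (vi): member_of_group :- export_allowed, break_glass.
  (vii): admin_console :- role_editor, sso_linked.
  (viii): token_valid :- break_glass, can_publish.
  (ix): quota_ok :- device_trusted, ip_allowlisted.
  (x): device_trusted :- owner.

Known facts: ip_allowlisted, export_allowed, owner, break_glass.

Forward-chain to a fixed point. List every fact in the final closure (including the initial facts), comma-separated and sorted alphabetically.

Round 1 fires (v), (vi), (x), giving sso_linked, member_of_group, device_trusted.
Round 2 fires (i), (iv), (ix), giving elevated, can_publish, quota_ok.
Round 3 fires (iii), (viii), giving role_viewer, token_valid.
Round 4 fires (ii), giving audit_required.

audit_required, break_glass, can_publish, device_trusted, elevated, export_allowed, ip_allowlisted, member_of_group, owner, quota_ok, role_viewer, sso_linked, token_valid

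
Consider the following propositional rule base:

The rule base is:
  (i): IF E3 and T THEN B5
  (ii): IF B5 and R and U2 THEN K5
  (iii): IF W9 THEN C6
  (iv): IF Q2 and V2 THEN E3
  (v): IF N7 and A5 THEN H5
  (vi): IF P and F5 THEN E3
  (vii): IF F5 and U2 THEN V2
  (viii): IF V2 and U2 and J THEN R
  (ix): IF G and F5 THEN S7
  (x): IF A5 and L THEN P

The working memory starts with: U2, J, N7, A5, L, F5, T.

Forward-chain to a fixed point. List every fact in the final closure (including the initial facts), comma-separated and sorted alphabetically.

A5, B5, E3, F5, H5, J, K5, L, N7, P, R, T, U2, V2

Round 1 fires (v), (vii), (x), giving H5, V2, P.
Round 2 fires (vi), (viii), giving E3, R.
Round 3 fires (i), giving B5.
Round 4 fires (ii), giving K5.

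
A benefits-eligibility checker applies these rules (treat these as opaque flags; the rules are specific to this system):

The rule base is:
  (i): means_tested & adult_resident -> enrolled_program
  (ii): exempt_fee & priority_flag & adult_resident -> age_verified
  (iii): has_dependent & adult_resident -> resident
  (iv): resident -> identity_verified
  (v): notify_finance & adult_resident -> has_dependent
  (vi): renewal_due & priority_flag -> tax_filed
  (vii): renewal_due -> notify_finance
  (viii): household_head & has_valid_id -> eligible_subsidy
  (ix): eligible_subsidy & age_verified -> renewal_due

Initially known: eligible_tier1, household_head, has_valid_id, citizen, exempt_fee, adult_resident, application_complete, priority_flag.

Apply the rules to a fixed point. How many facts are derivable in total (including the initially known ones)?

16

Round 1 — (ii), (viii), derive age_verified, eligible_subsidy.
Round 2 — (ix), derive renewal_due.
Round 3 — (vi), (vii), derive tax_filed, notify_finance.
Round 4 — (v), derive has_dependent.
Round 5 — (iii), derive resident.
Round 6 — (iv), derive identity_verified.
Closure: {adult_resident, age_verified, application_complete, citizen, eligible_subsidy, eligible_tier1, exempt_fee, has_dependent, has_valid_id, household_head, identity_verified, notify_finance, priority_flag, renewal_due, resident, tax_filed} — 16 facts.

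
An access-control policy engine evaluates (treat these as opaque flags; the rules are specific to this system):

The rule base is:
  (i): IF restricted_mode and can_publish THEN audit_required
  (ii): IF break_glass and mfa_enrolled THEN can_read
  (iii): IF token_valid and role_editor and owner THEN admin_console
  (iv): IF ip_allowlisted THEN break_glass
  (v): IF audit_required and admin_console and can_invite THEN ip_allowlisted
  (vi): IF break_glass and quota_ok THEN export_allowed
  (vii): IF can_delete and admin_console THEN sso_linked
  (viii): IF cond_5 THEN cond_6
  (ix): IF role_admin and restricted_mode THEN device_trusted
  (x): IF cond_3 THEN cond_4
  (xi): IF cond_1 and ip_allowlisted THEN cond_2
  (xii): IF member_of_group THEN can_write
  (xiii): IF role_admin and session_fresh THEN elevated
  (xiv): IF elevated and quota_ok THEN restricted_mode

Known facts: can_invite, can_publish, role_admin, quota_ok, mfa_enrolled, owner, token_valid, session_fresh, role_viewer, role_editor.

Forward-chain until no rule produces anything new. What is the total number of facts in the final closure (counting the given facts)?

Round 1: (iii) [IF token_valid and role_editor and owner THEN admin_console]; (xiii) [IF role_admin and session_fresh THEN elevated]. Adds admin_console, elevated.
Round 2: (xiv) [IF elevated and quota_ok THEN restricted_mode]. Adds restricted_mode.
Round 3: (i) [IF restricted_mode and can_publish THEN audit_required]; (ix) [IF role_admin and restricted_mode THEN device_trusted]. Adds audit_required, device_trusted.
Round 4: (v) [IF audit_required and admin_console and can_invite THEN ip_allowlisted]. Adds ip_allowlisted.
Round 5: (iv) [IF ip_allowlisted THEN break_glass]. Adds break_glass.
Round 6: (ii) [IF break_glass and mfa_enrolled THEN can_read]; (vi) [IF break_glass and quota_ok THEN export_allowed]. Adds can_read, export_allowed.
Closure: {admin_console, audit_required, break_glass, can_invite, can_publish, can_read, device_trusted, elevated, export_allowed, ip_allowlisted, mfa_enrolled, owner, quota_ok, restricted_mode, role_admin, role_editor, role_viewer, session_fresh, token_valid} — 19 facts.

19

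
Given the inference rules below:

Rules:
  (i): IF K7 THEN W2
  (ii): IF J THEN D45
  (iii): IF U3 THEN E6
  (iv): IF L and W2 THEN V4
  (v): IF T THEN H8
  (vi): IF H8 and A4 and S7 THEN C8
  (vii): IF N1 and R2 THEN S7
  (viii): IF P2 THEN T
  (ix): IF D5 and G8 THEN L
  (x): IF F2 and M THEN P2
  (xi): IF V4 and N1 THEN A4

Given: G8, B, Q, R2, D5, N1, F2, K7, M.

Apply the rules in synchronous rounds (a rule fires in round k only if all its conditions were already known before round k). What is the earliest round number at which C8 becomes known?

[1] (i) [IF K7 THEN W2]; (vii) [IF N1 and R2 THEN S7]; (ix) [IF D5 and G8 THEN L]; (x) [IF F2 and M THEN P2]. ⇒ new: W2, S7, L, P2.
[2] (iv) [IF L and W2 THEN V4]; (viii) [IF P2 THEN T]. ⇒ new: V4, T.
[3] (v) [IF T THEN H8]; (xi) [IF V4 and N1 THEN A4]. ⇒ new: H8, A4.
[4] (vi) [IF H8 and A4 and S7 THEN C8]. ⇒ new: C8.
C8 first appears in round 4.

4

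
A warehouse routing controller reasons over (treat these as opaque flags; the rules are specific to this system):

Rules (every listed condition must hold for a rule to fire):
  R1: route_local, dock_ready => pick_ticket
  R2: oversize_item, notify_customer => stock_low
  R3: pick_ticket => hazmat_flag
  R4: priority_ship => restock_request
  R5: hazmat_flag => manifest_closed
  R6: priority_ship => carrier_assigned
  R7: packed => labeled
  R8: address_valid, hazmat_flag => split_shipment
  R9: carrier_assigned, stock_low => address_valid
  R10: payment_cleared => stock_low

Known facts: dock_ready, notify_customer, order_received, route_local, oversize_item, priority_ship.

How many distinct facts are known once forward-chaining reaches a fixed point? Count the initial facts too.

14

[1] R1 [route_local, dock_ready => pick_ticket]; R2 [oversize_item, notify_customer => stock_low]; R4 [priority_ship => restock_request]; R6 [priority_ship => carrier_assigned]. ⇒ new: pick_ticket, stock_low, restock_request, carrier_assigned.
[2] R3 [pick_ticket => hazmat_flag]; R9 [carrier_assigned, stock_low => address_valid]. ⇒ new: hazmat_flag, address_valid.
[3] R5 [hazmat_flag => manifest_closed]; R8 [address_valid, hazmat_flag => split_shipment]. ⇒ new: manifest_closed, split_shipment.
Closure: {address_valid, carrier_assigned, dock_ready, hazmat_flag, manifest_closed, notify_customer, order_received, oversize_item, pick_ticket, priority_ship, restock_request, route_local, split_shipment, stock_low} — 14 facts.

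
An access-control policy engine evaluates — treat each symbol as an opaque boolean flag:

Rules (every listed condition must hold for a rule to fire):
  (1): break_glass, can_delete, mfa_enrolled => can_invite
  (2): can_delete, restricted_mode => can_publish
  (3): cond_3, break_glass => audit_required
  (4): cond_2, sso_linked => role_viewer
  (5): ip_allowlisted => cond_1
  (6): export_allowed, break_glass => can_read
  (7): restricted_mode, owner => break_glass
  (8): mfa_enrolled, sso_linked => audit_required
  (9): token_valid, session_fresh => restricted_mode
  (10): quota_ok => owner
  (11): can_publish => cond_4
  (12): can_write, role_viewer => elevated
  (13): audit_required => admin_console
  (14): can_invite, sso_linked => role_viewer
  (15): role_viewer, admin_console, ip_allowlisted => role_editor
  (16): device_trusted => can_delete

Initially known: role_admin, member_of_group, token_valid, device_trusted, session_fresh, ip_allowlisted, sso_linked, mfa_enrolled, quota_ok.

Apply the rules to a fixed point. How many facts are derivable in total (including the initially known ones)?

Round 1: (5) [ip_allowlisted => cond_1]; (8) [mfa_enrolled, sso_linked => audit_required]; (9) [token_valid, session_fresh => restricted_mode]; (10) [quota_ok => owner]; (16) [device_trusted => can_delete]. Adds cond_1, audit_required, restricted_mode, owner, can_delete.
Round 2: (2) [can_delete, restricted_mode => can_publish]; (7) [restricted_mode, owner => break_glass]; (13) [audit_required => admin_console]. Adds can_publish, break_glass, admin_console.
Round 3: (1) [break_glass, can_delete, mfa_enrolled => can_invite]; (11) [can_publish => cond_4]. Adds can_invite, cond_4.
Round 4: (14) [can_invite, sso_linked => role_viewer]. Adds role_viewer.
Round 5: (15) [role_viewer, admin_console, ip_allowlisted => role_editor]. Adds role_editor.
Closure: {admin_console, audit_required, break_glass, can_delete, can_invite, can_publish, cond_1, cond_4, device_trusted, ip_allowlisted, member_of_group, mfa_enrolled, owner, quota_ok, restricted_mode, role_admin, role_editor, role_viewer, session_fresh, sso_linked, token_valid} — 21 facts.

21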